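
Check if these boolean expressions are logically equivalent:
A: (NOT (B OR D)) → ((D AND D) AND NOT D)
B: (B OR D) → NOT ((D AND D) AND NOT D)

No, Inverse is not equivalent to original (counterexample: B=0, D=0)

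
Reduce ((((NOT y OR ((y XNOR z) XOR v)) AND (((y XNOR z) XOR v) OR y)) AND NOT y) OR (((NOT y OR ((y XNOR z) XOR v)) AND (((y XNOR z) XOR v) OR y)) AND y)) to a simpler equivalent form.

By distribution ((E AND v) OR (E AND NOT v) = E) then distribution ((E OR v) AND (E OR NOT v) = E):
= ((y XNOR z) XOR v)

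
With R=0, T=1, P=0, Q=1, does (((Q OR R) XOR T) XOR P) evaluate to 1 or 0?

Substituting: (((1 OR 0) XOR 1) XOR 0)
= 0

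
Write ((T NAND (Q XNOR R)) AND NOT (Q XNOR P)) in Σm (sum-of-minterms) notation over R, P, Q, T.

Σm(2, 3, 4, 10, 12, 13) = (NOT R AND NOT P AND Q AND NOT T) OR (NOT R AND NOT P AND Q AND T) OR (NOT R AND P AND NOT Q AND NOT T) OR (R AND NOT P AND Q AND NOT T) OR (R AND P AND NOT Q AND NOT T) OR (R AND P AND NOT Q AND T)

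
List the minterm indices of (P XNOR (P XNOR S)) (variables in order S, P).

Σm(2, 3) = (S AND NOT P) OR (S AND P)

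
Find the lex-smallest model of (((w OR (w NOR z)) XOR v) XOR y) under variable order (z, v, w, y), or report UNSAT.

z=0, v=0, w=0, y=0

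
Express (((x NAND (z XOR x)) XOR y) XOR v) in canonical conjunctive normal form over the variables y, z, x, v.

(y OR z OR x OR NOT v) AND (y OR z OR NOT x OR v) AND (y OR NOT z OR x OR NOT v) AND (y OR NOT z OR NOT x OR NOT v) AND (NOT y OR z OR x OR v) AND (NOT y OR z OR NOT x OR NOT v) AND (NOT y OR NOT z OR x OR v) AND (NOT y OR NOT z OR NOT x OR v)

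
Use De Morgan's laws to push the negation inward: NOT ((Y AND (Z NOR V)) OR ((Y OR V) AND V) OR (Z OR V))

NOT (Y AND (Z NOR V)) AND NOT ((Y OR V) AND V) AND NOT (Z OR V)
De Morgan's: NOT(OR of terms) = AND of negations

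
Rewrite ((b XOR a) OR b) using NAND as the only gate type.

((((b NAND (b NAND a)) NAND (a NAND (b NAND a))) NAND ((b NAND (b NAND a)) NAND (a NAND (b NAND a)))) NAND (b NAND b))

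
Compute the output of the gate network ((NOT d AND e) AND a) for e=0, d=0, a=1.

Substituting: ((NOT 0 AND 0) AND 1)
= 0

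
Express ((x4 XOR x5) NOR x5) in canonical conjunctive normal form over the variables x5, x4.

(x5 OR NOT x4) AND (NOT x5 OR x4) AND (NOT x5 OR NOT x4)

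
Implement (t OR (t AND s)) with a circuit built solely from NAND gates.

((t NAND t) NAND (((t NAND s) NAND (t NAND s)) NAND ((t NAND s) NAND (t NAND s))))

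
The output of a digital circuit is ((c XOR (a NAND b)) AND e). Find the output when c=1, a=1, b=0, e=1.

Substituting: ((1 XOR (1 NAND 0)) AND 1)
= 0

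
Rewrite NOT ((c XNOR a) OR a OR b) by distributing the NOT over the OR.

NOT (c XNOR a) AND NOT a AND NOT b
De Morgan's: NOT(OR of terms) = AND of negations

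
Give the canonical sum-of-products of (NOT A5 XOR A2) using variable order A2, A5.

Σm(0, 3) = (NOT A2 AND NOT A5) OR (A2 AND A5)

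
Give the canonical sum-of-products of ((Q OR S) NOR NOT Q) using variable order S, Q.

Σm() = FALSE (no minterms)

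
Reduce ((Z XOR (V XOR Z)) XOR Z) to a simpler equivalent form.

By XOR self-cancellation ((E XOR v) XOR v = E):
= (V XOR Z)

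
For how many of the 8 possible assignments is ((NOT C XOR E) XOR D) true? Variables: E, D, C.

Satisfying assignments: (0,0,0), (0,1,1), (1,0,1), (1,1,0)
Count: 4 out of 8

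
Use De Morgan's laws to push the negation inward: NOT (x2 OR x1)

NOT x2 AND NOT x1
De Morgan's: NOT(OR of terms) = AND of negations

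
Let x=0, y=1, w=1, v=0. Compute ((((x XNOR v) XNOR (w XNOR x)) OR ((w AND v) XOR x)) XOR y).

Substituting: ((((0 XNOR 0) XNOR (1 XNOR 0)) OR ((1 AND 0) XOR 0)) XOR 1)
= 1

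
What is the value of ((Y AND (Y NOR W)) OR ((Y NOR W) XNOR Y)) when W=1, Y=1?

Substituting: ((1 AND (1 NOR 1)) OR ((1 NOR 1) XNOR 1))
= 0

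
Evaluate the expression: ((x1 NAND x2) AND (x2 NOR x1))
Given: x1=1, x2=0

Substituting: ((1 NAND 0) AND (0 NOR 1))
= 0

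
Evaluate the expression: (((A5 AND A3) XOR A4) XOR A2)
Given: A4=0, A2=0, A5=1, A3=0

Substituting: (((1 AND 0) XOR 0) XOR 0)
= 0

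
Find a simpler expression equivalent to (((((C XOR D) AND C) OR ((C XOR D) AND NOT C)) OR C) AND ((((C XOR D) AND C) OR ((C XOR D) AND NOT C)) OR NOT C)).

By distribution ((E OR v) AND (E OR NOT v) = E) then distribution ((E AND v) OR (E AND NOT v) = E):
= (C XOR D)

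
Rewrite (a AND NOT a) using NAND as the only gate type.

((a NAND (a NAND a)) NAND (a NAND (a NAND a)))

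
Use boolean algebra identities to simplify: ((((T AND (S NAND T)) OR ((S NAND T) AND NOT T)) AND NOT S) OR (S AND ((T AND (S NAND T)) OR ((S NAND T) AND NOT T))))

By distribution ((E AND v) OR (E AND NOT v) = E) then distribution ((E AND v) OR (E AND NOT v) = E):
= (S NAND T)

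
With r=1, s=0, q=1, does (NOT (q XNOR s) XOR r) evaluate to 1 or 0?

Substituting: (NOT (1 XNOR 0) XOR 1)
= 0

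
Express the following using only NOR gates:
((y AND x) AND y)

((((y NOR y) NOR (x NOR x)) NOR ((y NOR y) NOR (x NOR x))) NOR (y NOR y))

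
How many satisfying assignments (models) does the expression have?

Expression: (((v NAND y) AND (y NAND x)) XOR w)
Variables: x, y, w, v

Satisfying assignments: (0,0,0,0), (0,0,0,1), (0,1,0,0), (0,1,1,1), (1,0,0,0), (1,0,0,1), (1,1,1,0), (1,1,1,1)
Count: 8 out of 16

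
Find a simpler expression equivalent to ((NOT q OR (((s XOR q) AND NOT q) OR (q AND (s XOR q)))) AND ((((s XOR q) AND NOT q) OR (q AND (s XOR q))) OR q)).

By distribution ((E OR v) AND (E OR NOT v) = E) then distribution ((E AND v) OR (E AND NOT v) = E):
= (s XOR q)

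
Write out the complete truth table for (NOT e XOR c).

c | e | Output
--------------
0 | 0 | 1
0 | 1 | 0
1 | 0 | 0
1 | 1 | 1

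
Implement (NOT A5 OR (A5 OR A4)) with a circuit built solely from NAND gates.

(((A5 NAND A5) NAND (A5 NAND A5)) NAND (((A5 NAND A5) NAND (A4 NAND A4)) NAND ((A5 NAND A5) NAND (A4 NAND A4))))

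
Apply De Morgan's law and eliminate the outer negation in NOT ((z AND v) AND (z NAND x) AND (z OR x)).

NOT (z AND v) OR NOT (z NAND x) OR NOT (z OR x)
De Morgan's: NOT(AND of terms) = OR of negations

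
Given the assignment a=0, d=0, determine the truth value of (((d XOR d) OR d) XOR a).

Substituting: (((0 XOR 0) OR 0) XOR 0)
= 0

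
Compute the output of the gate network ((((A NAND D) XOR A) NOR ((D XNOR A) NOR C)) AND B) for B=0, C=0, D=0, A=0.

Substituting: ((((0 NAND 0) XOR 0) NOR ((0 XNOR 0) NOR 0)) AND 0)
= 0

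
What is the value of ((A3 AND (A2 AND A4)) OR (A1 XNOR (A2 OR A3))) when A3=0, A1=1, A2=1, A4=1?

Substituting: ((0 AND (1 AND 1)) OR (1 XNOR (1 OR 0)))
= 1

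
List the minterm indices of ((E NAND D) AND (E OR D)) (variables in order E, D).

Σm(1, 2) = (NOT E AND D) OR (E AND NOT D)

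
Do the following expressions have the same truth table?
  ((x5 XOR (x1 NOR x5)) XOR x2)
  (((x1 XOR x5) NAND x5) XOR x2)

No. Counterexample: with x1=0, x2=0, x5=1, Expression 1 = 1 but Expression 2 = 0.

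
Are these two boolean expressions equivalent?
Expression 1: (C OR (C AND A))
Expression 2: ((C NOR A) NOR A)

No. Counterexample: with A=1, C=1, Expression 1 = 1 but Expression 2 = 0.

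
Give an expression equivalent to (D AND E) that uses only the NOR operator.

((D NOR D) NOR (E NOR E))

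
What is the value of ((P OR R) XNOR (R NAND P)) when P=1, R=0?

Substituting: ((1 OR 0) XNOR (0 NAND 1))
= 1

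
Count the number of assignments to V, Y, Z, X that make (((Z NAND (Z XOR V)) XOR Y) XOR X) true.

Satisfying assignments: (0,0,0,0), (0,0,1,1), (0,1,0,1), (0,1,1,0), (1,0,0,0), (1,0,1,0), (1,1,0,1), (1,1,1,1)
Count: 8 out of 16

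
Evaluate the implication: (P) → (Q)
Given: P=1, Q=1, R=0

Antecedent (P) = 1; consequent (Q) = 1.
1 → 1 = 1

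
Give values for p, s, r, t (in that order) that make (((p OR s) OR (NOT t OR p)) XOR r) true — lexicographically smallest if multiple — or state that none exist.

p=0, s=0, r=0, t=0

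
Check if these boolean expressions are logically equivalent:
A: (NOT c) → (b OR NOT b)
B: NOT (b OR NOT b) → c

Yes, Contrapositive is always equivalent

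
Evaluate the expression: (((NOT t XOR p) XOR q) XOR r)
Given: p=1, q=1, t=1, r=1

Substituting: (((NOT 1 XOR 1) XOR 1) XOR 1)
= 1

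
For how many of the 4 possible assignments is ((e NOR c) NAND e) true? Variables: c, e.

Satisfying assignments: (0,0), (0,1), (1,0), (1,1)
Count: 4 out of 4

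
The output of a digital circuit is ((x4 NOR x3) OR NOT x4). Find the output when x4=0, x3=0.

Substituting: ((0 NOR 0) OR NOT 0)
= 1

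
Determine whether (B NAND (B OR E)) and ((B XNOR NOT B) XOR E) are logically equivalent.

No. Counterexample: with B=0, E=0, Expression 1 = 1 but Expression 2 = 0.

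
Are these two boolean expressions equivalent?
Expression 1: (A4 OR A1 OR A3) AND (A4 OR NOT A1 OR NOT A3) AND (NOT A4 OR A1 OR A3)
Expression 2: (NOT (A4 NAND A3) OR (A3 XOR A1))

Yes, they are equivalent — the two output columns agree on all 8 assignments:
A4 | A1 | A3 | Expression 1 | Expression 2
------------------------------------------
0 | 0 | 0 | 0 | 0
0 | 0 | 1 | 1 | 1
0 | 1 | 0 | 1 | 1
0 | 1 | 1 | 0 | 0
1 | 0 | 0 | 0 | 0
1 | 0 | 1 | 1 | 1
1 | 1 | 0 | 1 | 1
1 | 1 | 1 | 1 | 1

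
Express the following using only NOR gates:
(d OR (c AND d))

((d NOR ((c NOR c) NOR (d NOR d))) NOR (d NOR ((c NOR c) NOR (d NOR d))))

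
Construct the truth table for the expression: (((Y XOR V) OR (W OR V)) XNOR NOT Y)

W | Y | V | Output
------------------
0 | 0 | 0 | 0
0 | 0 | 1 | 1
0 | 1 | 0 | 0
0 | 1 | 1 | 0
1 | 0 | 0 | 1
1 | 0 | 1 | 1
1 | 1 | 0 | 0
1 | 1 | 1 | 0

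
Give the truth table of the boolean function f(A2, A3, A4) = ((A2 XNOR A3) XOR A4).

A2 | A3 | A4 | Output
---------------------
0 | 0 | 0 | 1
0 | 0 | 1 | 0
0 | 1 | 0 | 0
0 | 1 | 1 | 1
1 | 0 | 0 | 0
1 | 0 | 1 | 1
1 | 1 | 0 | 1
1 | 1 | 1 | 0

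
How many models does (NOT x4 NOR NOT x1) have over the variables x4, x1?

Satisfying assignments: (1,1)
Count: 1 out of 4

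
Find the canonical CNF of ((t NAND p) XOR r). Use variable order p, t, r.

(p OR t OR NOT r) AND (p OR NOT t OR NOT r) AND (NOT p OR t OR NOT r) AND (NOT p OR NOT t OR r)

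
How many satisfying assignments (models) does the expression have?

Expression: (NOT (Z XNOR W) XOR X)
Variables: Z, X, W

Satisfying assignments: (0,0,1), (0,1,0), (1,0,0), (1,1,1)
Count: 4 out of 8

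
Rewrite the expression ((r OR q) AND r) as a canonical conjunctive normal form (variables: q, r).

(q OR r) AND (NOT q OR r)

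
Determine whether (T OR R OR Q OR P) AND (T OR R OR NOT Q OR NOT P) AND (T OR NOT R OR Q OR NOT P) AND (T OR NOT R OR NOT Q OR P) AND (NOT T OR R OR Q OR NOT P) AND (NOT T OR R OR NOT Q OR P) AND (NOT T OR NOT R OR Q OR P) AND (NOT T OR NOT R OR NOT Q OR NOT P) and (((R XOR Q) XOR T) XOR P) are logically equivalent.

Yes, they are equivalent — the two output columns agree on all 16 assignments:
T | R | Q | P | Expression 1 | Expression 2
-------------------------------------------
0 | 0 | 0 | 0 | 0 | 0
0 | 0 | 0 | 1 | 1 | 1
0 | 0 | 1 | 0 | 1 | 1
0 | 0 | 1 | 1 | 0 | 0
0 | 1 | 0 | 0 | 1 | 1
0 | 1 | 0 | 1 | 0 | 0
0 | 1 | 1 | 0 | 0 | 0
0 | 1 | 1 | 1 | 1 | 1
1 | 0 | 0 | 0 | 1 | 1
1 | 0 | 0 | 1 | 0 | 0
1 | 0 | 1 | 0 | 0 | 0
1 | 0 | 1 | 1 | 1 | 1
1 | 1 | 0 | 0 | 0 | 0
1 | 1 | 0 | 1 | 1 | 1
1 | 1 | 1 | 0 | 1 | 1
1 | 1 | 1 | 1 | 0 | 0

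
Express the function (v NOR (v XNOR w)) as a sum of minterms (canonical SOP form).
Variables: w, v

Σm(2) = (w AND NOT v)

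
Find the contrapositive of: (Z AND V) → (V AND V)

Contrapositive: NOT (V AND V) → NOT (Z AND V)
Note: A statement and its contrapositive are logically equivalent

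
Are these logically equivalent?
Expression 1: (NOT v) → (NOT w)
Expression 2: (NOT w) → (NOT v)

No, Converse is not equivalent to original (counterexample: w=0, x=0, v=1)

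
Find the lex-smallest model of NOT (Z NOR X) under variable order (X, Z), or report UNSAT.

X=0, Z=1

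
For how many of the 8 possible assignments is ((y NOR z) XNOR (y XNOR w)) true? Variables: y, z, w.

Satisfying assignments: (0,0,0), (0,1,1), (1,0,0), (1,1,0)
Count: 4 out of 8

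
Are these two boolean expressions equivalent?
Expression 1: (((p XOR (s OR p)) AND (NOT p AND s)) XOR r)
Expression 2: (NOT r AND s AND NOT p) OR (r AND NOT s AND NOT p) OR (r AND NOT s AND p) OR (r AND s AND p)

Yes, they are equivalent — the two output columns agree on all 8 assignments:
r | s | p | Expression 1 | Expression 2
---------------------------------------
0 | 0 | 0 | 0 | 0
0 | 0 | 1 | 0 | 0
0 | 1 | 0 | 1 | 1
0 | 1 | 1 | 0 | 0
1 | 0 | 0 | 1 | 1
1 | 0 | 1 | 1 | 1
1 | 1 | 0 | 0 | 0
1 | 1 | 1 | 1 | 1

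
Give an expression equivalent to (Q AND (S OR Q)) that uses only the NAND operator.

((Q NAND ((S NAND S) NAND (Q NAND Q))) NAND (Q NAND ((S NAND S) NAND (Q NAND Q))))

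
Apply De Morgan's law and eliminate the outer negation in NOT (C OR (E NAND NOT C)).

NOT C AND NOT (E NAND NOT C)
De Morgan's: NOT(OR of terms) = AND of negations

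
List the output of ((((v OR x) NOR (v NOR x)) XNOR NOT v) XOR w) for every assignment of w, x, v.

w | x | v | Output
------------------
0 | 0 | 0 | 0
0 | 0 | 1 | 1
0 | 1 | 0 | 0
0 | 1 | 1 | 1
1 | 0 | 0 | 1
1 | 0 | 1 | 0
1 | 1 | 0 | 1
1 | 1 | 1 | 0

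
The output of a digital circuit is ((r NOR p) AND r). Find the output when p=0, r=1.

Substituting: ((1 NOR 0) AND 1)
= 0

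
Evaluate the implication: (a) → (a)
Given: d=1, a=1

Antecedent (a) = 1; consequent (a) = 1.
1 → 1 = 1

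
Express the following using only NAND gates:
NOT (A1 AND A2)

(((A1 NAND A2) NAND (A1 NAND A2)) NAND ((A1 NAND A2) NAND (A1 NAND A2)))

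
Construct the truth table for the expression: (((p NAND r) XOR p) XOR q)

q | r | p | Output
------------------
0 | 0 | 0 | 1
0 | 0 | 1 | 0
0 | 1 | 0 | 1
0 | 1 | 1 | 1
1 | 0 | 0 | 0
1 | 0 | 1 | 1
1 | 1 | 0 | 0
1 | 1 | 1 | 0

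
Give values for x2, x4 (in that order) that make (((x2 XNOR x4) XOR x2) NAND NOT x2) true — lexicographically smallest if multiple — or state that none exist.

x2=0, x4=1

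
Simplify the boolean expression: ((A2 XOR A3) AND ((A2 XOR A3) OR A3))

By absorption (E AND (E OR v) = E):
= (A2 XOR A3)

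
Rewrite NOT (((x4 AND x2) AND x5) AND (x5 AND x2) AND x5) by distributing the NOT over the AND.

NOT ((x4 AND x2) AND x5) OR NOT (x5 AND x2) OR NOT x5
De Morgan's: NOT(AND of terms) = OR of negations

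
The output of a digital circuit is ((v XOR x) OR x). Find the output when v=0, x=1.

Substituting: ((0 XOR 1) OR 1)
= 1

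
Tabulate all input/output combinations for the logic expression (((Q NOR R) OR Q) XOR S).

R | S | Q | Output
------------------
0 | 0 | 0 | 1
0 | 0 | 1 | 1
0 | 1 | 0 | 0
0 | 1 | 1 | 0
1 | 0 | 0 | 0
1 | 0 | 1 | 1
1 | 1 | 0 | 1
1 | 1 | 1 | 0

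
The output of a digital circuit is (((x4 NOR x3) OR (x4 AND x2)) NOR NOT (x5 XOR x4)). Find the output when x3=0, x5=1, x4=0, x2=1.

Substituting: (((0 NOR 0) OR (0 AND 1)) NOR NOT (1 XOR 0))
= 0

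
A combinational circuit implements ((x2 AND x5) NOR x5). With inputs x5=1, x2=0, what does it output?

Substituting: ((0 AND 1) NOR 1)
= 0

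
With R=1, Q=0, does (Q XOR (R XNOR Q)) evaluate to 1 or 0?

Substituting: (0 XOR (1 XNOR 0))
= 0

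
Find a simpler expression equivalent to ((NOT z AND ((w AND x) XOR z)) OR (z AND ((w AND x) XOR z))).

By distribution ((E AND v) OR (E AND NOT v) = E):
= ((w AND x) XOR z)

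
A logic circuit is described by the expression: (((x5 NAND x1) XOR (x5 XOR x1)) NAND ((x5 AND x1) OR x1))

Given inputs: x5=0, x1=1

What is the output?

Substituting: (((0 NAND 1) XOR (0 XOR 1)) NAND ((0 AND 1) OR 1))
= 1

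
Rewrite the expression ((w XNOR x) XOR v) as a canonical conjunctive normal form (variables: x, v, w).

(x OR v OR NOT w) AND (x OR NOT v OR w) AND (NOT x OR v OR w) AND (NOT x OR NOT v OR NOT w)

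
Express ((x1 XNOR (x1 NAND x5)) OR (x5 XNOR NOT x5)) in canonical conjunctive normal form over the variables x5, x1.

(x5 OR x1) AND (NOT x5 OR x1) AND (NOT x5 OR NOT x1)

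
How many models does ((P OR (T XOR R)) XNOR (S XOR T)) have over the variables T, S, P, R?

Satisfying assignments: (0,0,0,0), (0,1,0,1), (0,1,1,0), (0,1,1,1), (1,0,0,0), (1,0,1,0), (1,0,1,1), (1,1,0,1)
Count: 8 out of 16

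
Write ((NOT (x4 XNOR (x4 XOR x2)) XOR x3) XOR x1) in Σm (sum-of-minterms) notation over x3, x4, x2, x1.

Σm(1, 2, 5, 6, 8, 11, 12, 15) = (NOT x3 AND NOT x4 AND NOT x2 AND x1) OR (NOT x3 AND NOT x4 AND x2 AND NOT x1) OR (NOT x3 AND x4 AND NOT x2 AND x1) OR (NOT x3 AND x4 AND x2 AND NOT x1) OR (x3 AND NOT x4 AND NOT x2 AND NOT x1) OR (x3 AND NOT x4 AND x2 AND x1) OR (x3 AND x4 AND NOT x2 AND NOT x1) OR (x3 AND x4 AND x2 AND x1)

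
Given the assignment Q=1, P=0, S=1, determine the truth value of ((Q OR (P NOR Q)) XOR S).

Substituting: ((1 OR (0 NOR 1)) XOR 1)
= 0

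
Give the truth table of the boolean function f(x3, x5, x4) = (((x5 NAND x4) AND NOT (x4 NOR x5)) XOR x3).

x3 | x5 | x4 | Output
---------------------
0 | 0 | 0 | 0
0 | 0 | 1 | 1
0 | 1 | 0 | 1
0 | 1 | 1 | 0
1 | 0 | 0 | 1
1 | 0 | 1 | 0
1 | 1 | 0 | 0
1 | 1 | 1 | 1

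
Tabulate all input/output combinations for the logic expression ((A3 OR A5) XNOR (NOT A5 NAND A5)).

A5 | A3 | Output
----------------
0 | 0 | 0
0 | 1 | 1
1 | 0 | 1
1 | 1 | 1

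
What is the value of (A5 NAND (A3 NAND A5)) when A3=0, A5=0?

Substituting: (0 NAND (0 NAND 0))
= 1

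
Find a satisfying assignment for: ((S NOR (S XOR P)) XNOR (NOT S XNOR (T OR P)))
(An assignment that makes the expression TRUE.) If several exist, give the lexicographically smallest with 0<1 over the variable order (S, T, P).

S=0, T=1, P=0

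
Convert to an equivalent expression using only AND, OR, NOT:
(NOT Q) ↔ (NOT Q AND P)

((NOT Q) AND (NOT Q AND P)) OR (Q AND NOT (NOT Q AND P))
(Biconditional = both true or both false)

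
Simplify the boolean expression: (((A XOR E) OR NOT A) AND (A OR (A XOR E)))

By distribution ((E OR v) AND (E OR NOT v) = E):
= (A XOR E)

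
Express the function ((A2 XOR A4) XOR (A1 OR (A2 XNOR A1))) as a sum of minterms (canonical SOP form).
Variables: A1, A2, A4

Σm(0, 2, 4, 7) = (NOT A1 AND NOT A2 AND NOT A4) OR (NOT A1 AND A2 AND NOT A4) OR (A1 AND NOT A2 AND NOT A4) OR (A1 AND A2 AND A4)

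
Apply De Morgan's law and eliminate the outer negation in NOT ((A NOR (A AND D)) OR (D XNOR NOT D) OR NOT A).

NOT (A NOR (A AND D)) AND NOT (D XNOR NOT D) AND A
De Morgan's: NOT(OR of terms) = AND of negations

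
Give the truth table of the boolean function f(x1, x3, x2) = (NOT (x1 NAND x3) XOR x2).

x1 | x3 | x2 | Output
---------------------
0 | 0 | 0 | 0
0 | 0 | 1 | 1
0 | 1 | 0 | 0
0 | 1 | 1 | 1
1 | 0 | 0 | 0
1 | 0 | 1 | 1
1 | 1 | 0 | 1
1 | 1 | 1 | 0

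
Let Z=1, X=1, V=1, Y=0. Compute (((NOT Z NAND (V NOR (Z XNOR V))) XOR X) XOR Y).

Substituting: (((NOT 1 NAND (1 NOR (1 XNOR 1))) XOR 1) XOR 0)
= 0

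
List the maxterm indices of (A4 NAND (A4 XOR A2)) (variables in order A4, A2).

ΠM(2) = (NOT A4 OR A2)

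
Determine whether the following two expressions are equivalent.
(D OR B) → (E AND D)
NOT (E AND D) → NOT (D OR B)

Yes, Contrapositive is always equivalent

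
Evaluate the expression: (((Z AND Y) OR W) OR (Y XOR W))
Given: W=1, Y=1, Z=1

Substituting: (((1 AND 1) OR 1) OR (1 XOR 1))
= 1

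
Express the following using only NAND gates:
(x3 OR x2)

((x3 NAND x3) NAND (x2 NAND x2))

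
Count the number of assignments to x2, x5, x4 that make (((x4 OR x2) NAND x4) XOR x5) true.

Satisfying assignments: (0,0,0), (0,1,1), (1,0,0), (1,1,1)
Count: 4 out of 8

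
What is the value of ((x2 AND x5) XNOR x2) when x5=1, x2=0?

Substituting: ((0 AND 1) XNOR 0)
= 1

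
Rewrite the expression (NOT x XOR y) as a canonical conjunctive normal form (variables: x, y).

(x OR NOT y) AND (NOT x OR y)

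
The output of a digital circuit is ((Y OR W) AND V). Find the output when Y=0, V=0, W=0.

Substituting: ((0 OR 0) AND 0)
= 0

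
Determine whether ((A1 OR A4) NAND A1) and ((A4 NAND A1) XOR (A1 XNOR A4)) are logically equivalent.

No. Counterexample: with A4=0, A1=0, Expression 1 = 1 but Expression 2 = 0.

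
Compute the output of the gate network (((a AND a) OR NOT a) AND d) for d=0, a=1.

Substituting: (((1 AND 1) OR NOT 1) AND 0)
= 0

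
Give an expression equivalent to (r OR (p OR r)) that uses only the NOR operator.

((r NOR ((p NOR r) NOR (p NOR r))) NOR (r NOR ((p NOR r) NOR (p NOR r))))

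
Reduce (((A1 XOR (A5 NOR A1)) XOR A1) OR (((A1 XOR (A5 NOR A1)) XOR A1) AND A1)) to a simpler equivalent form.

By absorption (E OR (E AND v) = E) then XOR self-cancellation ((E XOR v) XOR v = E):
= (A5 NOR A1)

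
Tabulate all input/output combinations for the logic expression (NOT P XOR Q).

P | Q | Output
--------------
0 | 0 | 1
0 | 1 | 0
1 | 0 | 0
1 | 1 | 1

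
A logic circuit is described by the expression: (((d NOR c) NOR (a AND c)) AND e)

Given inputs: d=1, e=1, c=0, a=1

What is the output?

Substituting: (((1 NOR 0) NOR (1 AND 0)) AND 1)
= 1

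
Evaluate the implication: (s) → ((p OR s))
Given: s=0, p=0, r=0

Antecedent (s) = 0; consequent ((p OR s)) = 0.
0 → 0 = 1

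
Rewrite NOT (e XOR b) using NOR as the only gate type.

(((((e NOR b) NOR (e NOR b)) NOR ((e NOR b) NOR (e NOR b))) NOR ((((e NOR e) NOR (b NOR b)) NOR ((e NOR e) NOR (b NOR b))) NOR (((e NOR e) NOR (b NOR b)) NOR ((e NOR e) NOR (b NOR b))))) NOR ((((e NOR b) NOR (e NOR b)) NOR ((e NOR b) NOR (e NOR b))) NOR ((((e NOR e) NOR (b NOR b)) NOR ((e NOR e) NOR (b NOR b))) NOR (((e NOR e) NOR (b NOR b)) NOR ((e NOR e) NOR (b NOR b))))))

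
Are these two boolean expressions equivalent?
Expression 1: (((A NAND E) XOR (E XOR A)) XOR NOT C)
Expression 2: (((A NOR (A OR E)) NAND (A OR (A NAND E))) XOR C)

Yes, they are equivalent — the two output columns agree on all 8 assignments:
C | E | A | Expression 1 | Expression 2
---------------------------------------
0 | 0 | 0 | 0 | 0
0 | 0 | 1 | 1 | 1
0 | 1 | 0 | 1 | 1
0 | 1 | 1 | 1 | 1
1 | 0 | 0 | 1 | 1
1 | 0 | 1 | 0 | 0
1 | 1 | 0 | 0 | 0
1 | 1 | 1 | 0 | 0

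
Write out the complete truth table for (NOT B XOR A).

A | B | Output
--------------
0 | 0 | 1
0 | 1 | 0
1 | 0 | 0
1 | 1 | 1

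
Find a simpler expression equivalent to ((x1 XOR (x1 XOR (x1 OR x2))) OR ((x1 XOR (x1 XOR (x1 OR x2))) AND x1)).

By absorption (E OR (E AND v) = E) then XOR self-cancellation ((E XOR v) XOR v = E):
= (x1 OR x2)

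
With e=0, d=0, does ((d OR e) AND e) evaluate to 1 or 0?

Substituting: ((0 OR 0) AND 0)
= 0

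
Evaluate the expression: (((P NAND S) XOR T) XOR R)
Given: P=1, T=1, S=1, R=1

Substituting: (((1 NAND 1) XOR 1) XOR 1)
= 0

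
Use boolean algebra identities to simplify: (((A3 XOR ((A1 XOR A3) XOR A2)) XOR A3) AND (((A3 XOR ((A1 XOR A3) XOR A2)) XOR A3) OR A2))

By absorption (E AND (E OR v) = E) then XOR self-cancellation ((E XOR v) XOR v = E):
= ((A1 XOR A3) XOR A2)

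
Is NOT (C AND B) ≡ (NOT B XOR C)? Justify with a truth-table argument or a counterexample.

No. Counterexample: with C=0, B=1, Expression 1 = 1 but Expression 2 = 0.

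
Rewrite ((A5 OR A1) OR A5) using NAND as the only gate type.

((((A5 NAND A5) NAND (A1 NAND A1)) NAND ((A5 NAND A5) NAND (A1 NAND A1))) NAND (A5 NAND A5))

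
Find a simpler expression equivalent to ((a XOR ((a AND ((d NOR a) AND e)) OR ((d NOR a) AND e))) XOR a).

By XOR self-cancellation ((E XOR v) XOR v = E) then absorption (E OR (E AND v) = E):
= ((d NOR a) AND e)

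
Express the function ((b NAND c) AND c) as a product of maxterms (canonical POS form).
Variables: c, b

ΠM(0, 1, 3) = (c OR b) AND (c OR NOT b) AND (NOT c OR NOT b)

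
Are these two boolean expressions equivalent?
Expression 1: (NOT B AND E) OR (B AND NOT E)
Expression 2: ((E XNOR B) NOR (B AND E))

Yes, they are equivalent — the two output columns agree on all 4 assignments:
B | E | Expression 1 | Expression 2
-----------------------------------
0 | 0 | 0 | 0
0 | 1 | 1 | 1
1 | 0 | 1 | 1
1 | 1 | 0 | 0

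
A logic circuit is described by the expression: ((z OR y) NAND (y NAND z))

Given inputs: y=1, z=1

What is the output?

Substituting: ((1 OR 1) NAND (1 NAND 1))
= 1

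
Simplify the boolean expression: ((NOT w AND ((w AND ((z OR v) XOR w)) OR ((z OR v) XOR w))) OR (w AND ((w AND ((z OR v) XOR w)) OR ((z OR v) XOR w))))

By distribution ((E AND v) OR (E AND NOT v) = E) then absorption (E OR (E AND v) = E):
= ((z OR v) XOR w)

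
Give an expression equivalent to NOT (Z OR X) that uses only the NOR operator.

(((Z NOR X) NOR (Z NOR X)) NOR ((Z NOR X) NOR (Z NOR X)))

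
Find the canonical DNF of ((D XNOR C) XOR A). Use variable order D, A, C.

(NOT D AND NOT A AND NOT C) OR (NOT D AND A AND C) OR (D AND NOT A AND C) OR (D AND A AND NOT C)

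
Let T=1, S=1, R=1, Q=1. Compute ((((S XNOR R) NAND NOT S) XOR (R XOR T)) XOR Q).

Substituting: ((((1 XNOR 1) NAND NOT 1) XOR (1 XOR 1)) XOR 1)
= 0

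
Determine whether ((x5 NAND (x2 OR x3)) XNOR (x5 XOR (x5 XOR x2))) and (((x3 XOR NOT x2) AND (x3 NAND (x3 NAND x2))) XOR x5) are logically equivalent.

No. Counterexample: with x5=0, x3=0, x2=0, Expression 1 = 0 but Expression 2 = 1.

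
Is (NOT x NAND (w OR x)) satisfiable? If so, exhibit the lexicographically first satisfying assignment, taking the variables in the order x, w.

x=0, w=0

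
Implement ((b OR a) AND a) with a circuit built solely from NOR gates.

((((b NOR a) NOR (b NOR a)) NOR ((b NOR a) NOR (b NOR a))) NOR (a NOR a))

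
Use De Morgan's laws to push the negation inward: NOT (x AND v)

NOT x OR NOT v
De Morgan's: NOT(AND of terms) = OR of negations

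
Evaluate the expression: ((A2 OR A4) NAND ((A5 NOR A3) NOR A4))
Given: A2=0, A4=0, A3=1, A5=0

Substituting: ((0 OR 0) NAND ((0 NOR 1) NOR 0))
= 1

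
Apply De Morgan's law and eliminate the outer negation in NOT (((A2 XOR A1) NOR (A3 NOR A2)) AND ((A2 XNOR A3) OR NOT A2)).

NOT ((A2 XOR A1) NOR (A3 NOR A2)) OR NOT ((A2 XNOR A3) OR NOT A2)
De Morgan's: NOT(AND of terms) = OR of negations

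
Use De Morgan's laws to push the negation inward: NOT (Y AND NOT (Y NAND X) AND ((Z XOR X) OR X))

NOT Y OR (Y NAND X) OR NOT ((Z XOR X) OR X)
De Morgan's: NOT(AND of terms) = OR of negations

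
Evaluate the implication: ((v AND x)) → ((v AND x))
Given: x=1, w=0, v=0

Antecedent ((v AND x)) = 0; consequent ((v AND x)) = 0.
0 → 0 = 1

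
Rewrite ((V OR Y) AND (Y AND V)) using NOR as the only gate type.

((((V NOR Y) NOR (V NOR Y)) NOR ((V NOR Y) NOR (V NOR Y))) NOR (((Y NOR Y) NOR (V NOR V)) NOR ((Y NOR Y) NOR (V NOR V))))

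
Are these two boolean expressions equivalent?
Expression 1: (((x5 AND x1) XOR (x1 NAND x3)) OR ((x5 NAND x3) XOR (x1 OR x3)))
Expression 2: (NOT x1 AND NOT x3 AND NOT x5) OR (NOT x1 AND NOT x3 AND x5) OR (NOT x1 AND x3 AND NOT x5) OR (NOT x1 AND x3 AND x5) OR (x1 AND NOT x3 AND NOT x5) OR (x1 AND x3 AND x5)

Yes, they are equivalent — the two output columns agree on all 8 assignments:
x1 | x3 | x5 | Expression 1 | Expression 2
------------------------------------------
0 | 0 | 0 | 1 | 1
0 | 0 | 1 | 1 | 1
0 | 1 | 0 | 1 | 1
0 | 1 | 1 | 1 | 1
1 | 0 | 0 | 1 | 1
1 | 0 | 1 | 0 | 0
1 | 1 | 0 | 0 | 0
1 | 1 | 1 | 1 | 1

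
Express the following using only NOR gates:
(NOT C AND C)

(((C NOR C) NOR (C NOR C)) NOR (C NOR C))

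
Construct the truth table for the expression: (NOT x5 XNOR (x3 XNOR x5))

x5 | x3 | Output
----------------
0 | 0 | 1
0 | 1 | 0
1 | 0 | 1
1 | 1 | 0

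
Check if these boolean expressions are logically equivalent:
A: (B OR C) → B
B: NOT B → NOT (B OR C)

Yes, Contrapositive is always equivalent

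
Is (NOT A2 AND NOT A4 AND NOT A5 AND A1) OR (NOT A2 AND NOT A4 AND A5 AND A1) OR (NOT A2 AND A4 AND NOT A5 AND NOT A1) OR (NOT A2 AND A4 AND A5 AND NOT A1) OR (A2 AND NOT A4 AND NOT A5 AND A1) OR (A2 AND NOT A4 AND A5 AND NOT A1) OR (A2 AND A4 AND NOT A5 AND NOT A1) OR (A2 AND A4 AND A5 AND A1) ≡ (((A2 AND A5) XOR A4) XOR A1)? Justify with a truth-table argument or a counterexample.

Yes, they are equivalent — the two output columns agree on all 16 assignments:
A2 | A4 | A5 | A1 | Expression 1 | Expression 2
-----------------------------------------------
0 | 0 | 0 | 0 | 0 | 0
0 | 0 | 0 | 1 | 1 | 1
0 | 0 | 1 | 0 | 0 | 0
0 | 0 | 1 | 1 | 1 | 1
0 | 1 | 0 | 0 | 1 | 1
0 | 1 | 0 | 1 | 0 | 0
0 | 1 | 1 | 0 | 1 | 1
0 | 1 | 1 | 1 | 0 | 0
1 | 0 | 0 | 0 | 0 | 0
1 | 0 | 0 | 1 | 1 | 1
1 | 0 | 1 | 0 | 1 | 1
1 | 0 | 1 | 1 | 0 | 0
1 | 1 | 0 | 0 | 1 | 1
1 | 1 | 0 | 1 | 0 | 0
1 | 1 | 1 | 0 | 0 | 0
1 | 1 | 1 | 1 | 1 | 1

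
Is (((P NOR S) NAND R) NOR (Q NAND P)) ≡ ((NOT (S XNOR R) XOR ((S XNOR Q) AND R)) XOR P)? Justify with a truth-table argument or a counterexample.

No. Counterexample: with P=0, Q=0, S=1, R=0, Expression 1 = 0 but Expression 2 = 1.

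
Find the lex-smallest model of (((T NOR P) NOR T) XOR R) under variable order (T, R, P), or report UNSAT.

T=0, R=0, P=1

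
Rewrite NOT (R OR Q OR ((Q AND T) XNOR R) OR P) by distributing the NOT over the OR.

NOT R AND NOT Q AND NOT ((Q AND T) XNOR R) AND NOT P
De Morgan's: NOT(OR of terms) = AND of negations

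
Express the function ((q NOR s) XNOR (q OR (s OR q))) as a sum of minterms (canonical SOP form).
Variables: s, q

Σm() = FALSE (no minterms)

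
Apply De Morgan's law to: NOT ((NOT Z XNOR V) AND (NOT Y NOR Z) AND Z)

NOT (NOT Z XNOR V) OR NOT (NOT Y NOR Z) OR NOT Z
De Morgan's: NOT(AND of terms) = OR of negations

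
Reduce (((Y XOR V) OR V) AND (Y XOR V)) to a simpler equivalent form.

By absorption (E AND (E OR v) = E):
= (Y XOR V)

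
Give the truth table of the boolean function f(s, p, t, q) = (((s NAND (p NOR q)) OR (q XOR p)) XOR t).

s | p | t | q | Output
----------------------
0 | 0 | 0 | 0 | 1
0 | 0 | 0 | 1 | 1
0 | 0 | 1 | 0 | 0
0 | 0 | 1 | 1 | 0
0 | 1 | 0 | 0 | 1
0 | 1 | 0 | 1 | 1
0 | 1 | 1 | 0 | 0
0 | 1 | 1 | 1 | 0
1 | 0 | 0 | 0 | 0
1 | 0 | 0 | 1 | 1
1 | 0 | 1 | 0 | 1
1 | 0 | 1 | 1 | 0
1 | 1 | 0 | 0 | 1
1 | 1 | 0 | 1 | 1
1 | 1 | 1 | 0 | 0
1 | 1 | 1 | 1 | 0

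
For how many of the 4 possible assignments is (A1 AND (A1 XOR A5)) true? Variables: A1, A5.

Satisfying assignments: (1,0)
Count: 1 out of 4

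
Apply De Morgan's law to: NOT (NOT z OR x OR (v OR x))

z AND NOT x AND NOT (v OR x)
De Morgan's: NOT(OR of terms) = AND of negations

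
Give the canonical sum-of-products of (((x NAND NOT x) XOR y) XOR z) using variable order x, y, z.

Σm(0, 3, 4, 7) = (NOT x AND NOT y AND NOT z) OR (NOT x AND y AND z) OR (x AND NOT y AND NOT z) OR (x AND y AND z)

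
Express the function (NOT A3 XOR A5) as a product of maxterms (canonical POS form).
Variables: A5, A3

ΠM(1, 2) = (A5 OR NOT A3) AND (NOT A5 OR A3)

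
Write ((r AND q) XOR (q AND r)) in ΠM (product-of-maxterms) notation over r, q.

ΠM(0, 1, 2, 3) = (r OR q) AND (r OR NOT q) AND (NOT r OR q) AND (NOT r OR NOT q)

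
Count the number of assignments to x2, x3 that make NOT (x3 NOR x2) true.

Satisfying assignments: (0,1), (1,0), (1,1)
Count: 3 out of 4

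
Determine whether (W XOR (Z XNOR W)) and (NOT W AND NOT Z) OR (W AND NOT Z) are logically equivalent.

Yes, they are equivalent — the two output columns agree on all 4 assignments:
W | Z | Expression 1 | Expression 2
-----------------------------------
0 | 0 | 1 | 1
0 | 1 | 0 | 0
1 | 0 | 1 | 1
1 | 1 | 0 | 0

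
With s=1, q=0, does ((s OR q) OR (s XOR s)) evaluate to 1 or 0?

Substituting: ((1 OR 0) OR (1 XOR 1))
= 1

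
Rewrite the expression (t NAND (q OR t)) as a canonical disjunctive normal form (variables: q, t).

(NOT q AND NOT t) OR (q AND NOT t)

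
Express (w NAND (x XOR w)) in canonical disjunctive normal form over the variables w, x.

(NOT w AND NOT x) OR (NOT w AND x) OR (w AND x)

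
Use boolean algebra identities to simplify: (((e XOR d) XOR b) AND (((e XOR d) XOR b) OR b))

By absorption (E AND (E OR v) = E):
= ((e XOR d) XOR b)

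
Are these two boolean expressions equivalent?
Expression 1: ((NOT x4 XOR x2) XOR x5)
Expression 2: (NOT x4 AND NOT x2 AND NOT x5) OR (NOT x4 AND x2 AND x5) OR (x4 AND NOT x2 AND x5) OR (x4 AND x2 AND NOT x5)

Yes, they are equivalent — the two output columns agree on all 8 assignments:
x4 | x2 | x5 | Expression 1 | Expression 2
------------------------------------------
0 | 0 | 0 | 1 | 1
0 | 0 | 1 | 0 | 0
0 | 1 | 0 | 0 | 0
0 | 1 | 1 | 1 | 1
1 | 0 | 0 | 0 | 0
1 | 0 | 1 | 1 | 1
1 | 1 | 0 | 1 | 1
1 | 1 | 1 | 0 | 0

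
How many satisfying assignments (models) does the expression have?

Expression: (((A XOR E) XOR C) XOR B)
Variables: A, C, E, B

Satisfying assignments: (0,0,0,1), (0,0,1,0), (0,1,0,0), (0,1,1,1), (1,0,0,0), (1,0,1,1), (1,1,0,1), (1,1,1,0)
Count: 8 out of 16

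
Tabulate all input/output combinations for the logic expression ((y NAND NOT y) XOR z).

y | z | Output
--------------
0 | 0 | 1
0 | 1 | 0
1 | 0 | 1
1 | 1 | 0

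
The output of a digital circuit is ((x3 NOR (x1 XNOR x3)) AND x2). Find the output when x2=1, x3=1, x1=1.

Substituting: ((1 NOR (1 XNOR 1)) AND 1)
= 0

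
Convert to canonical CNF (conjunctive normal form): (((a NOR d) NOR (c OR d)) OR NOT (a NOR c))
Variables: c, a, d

(c OR a OR d) AND (c OR a OR NOT d)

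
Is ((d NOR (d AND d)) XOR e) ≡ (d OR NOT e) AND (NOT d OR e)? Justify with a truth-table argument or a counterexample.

Yes, they are equivalent — the two output columns agree on all 4 assignments:
d | e | Expression 1 | Expression 2
-----------------------------------
0 | 0 | 1 | 1
0 | 1 | 0 | 0
1 | 0 | 0 | 0
1 | 1 | 1 | 1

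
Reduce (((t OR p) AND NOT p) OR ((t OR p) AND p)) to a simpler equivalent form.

By distribution ((E AND v) OR (E AND NOT v) = E):
= (t OR p)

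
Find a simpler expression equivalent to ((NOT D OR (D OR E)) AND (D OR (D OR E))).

By distribution ((E OR v) AND (E OR NOT v) = E):
= (D OR E)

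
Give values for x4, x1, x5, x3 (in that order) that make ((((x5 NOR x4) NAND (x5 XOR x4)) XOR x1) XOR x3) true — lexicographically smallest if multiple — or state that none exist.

x4=0, x1=0, x5=0, x3=0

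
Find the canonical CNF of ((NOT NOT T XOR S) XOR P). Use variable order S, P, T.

(S OR P OR T) AND (S OR NOT P OR NOT T) AND (NOT S OR P OR NOT T) AND (NOT S OR NOT P OR T)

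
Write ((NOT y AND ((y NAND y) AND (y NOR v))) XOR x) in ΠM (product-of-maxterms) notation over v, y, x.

ΠM(1, 2, 4, 6) = (v OR y OR NOT x) AND (v OR NOT y OR x) AND (NOT v OR y OR x) AND (NOT v OR NOT y OR x)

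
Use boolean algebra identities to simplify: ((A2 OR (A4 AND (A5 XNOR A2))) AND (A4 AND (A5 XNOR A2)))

By absorption (E AND (E OR v) = E):
= (A4 AND (A5 XNOR A2))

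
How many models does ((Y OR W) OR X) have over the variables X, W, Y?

Satisfying assignments: (0,0,1), (0,1,0), (0,1,1), (1,0,0), (1,0,1), (1,1,0), (1,1,1)
Count: 7 out of 8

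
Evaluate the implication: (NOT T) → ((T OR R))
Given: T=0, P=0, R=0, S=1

Antecedent (NOT T) = 1; consequent ((T OR R)) = 0.
1 → 0 = 0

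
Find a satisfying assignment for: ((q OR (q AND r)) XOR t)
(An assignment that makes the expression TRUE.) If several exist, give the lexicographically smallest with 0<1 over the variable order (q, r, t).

q=0, r=0, t=1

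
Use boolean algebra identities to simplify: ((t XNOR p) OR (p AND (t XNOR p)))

By absorption (E OR (E AND v) = E):
= (t XNOR p)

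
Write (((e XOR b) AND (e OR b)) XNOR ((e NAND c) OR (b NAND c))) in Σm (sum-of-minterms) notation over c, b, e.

Σm(1, 2, 5, 6, 7) = (NOT c AND NOT b AND e) OR (NOT c AND b AND NOT e) OR (c AND NOT b AND e) OR (c AND b AND NOT e) OR (c AND b AND e)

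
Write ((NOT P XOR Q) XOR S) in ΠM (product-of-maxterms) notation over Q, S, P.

ΠM(1, 2, 4, 7) = (Q OR S OR NOT P) AND (Q OR NOT S OR P) AND (NOT Q OR S OR P) AND (NOT Q OR NOT S OR NOT P)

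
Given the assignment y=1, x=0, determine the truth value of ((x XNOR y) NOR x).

Substituting: ((0 XNOR 1) NOR 0)
= 1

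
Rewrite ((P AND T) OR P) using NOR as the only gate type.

((((P NOR P) NOR (T NOR T)) NOR P) NOR (((P NOR P) NOR (T NOR T)) NOR P))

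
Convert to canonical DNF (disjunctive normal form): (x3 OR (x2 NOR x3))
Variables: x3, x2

(NOT x3 AND NOT x2) OR (x3 AND NOT x2) OR (x3 AND x2)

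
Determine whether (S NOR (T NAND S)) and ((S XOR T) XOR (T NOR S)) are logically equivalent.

No. Counterexample: with T=0, S=0, Expression 1 = 0 but Expression 2 = 1.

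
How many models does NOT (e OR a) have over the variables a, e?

Satisfying assignments: (0,0)
Count: 1 out of 4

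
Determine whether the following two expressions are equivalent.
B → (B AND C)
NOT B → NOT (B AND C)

No, Inverse is not equivalent to original (counterexample: B=1, C=0)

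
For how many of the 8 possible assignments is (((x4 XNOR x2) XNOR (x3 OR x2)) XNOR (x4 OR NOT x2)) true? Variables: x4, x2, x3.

Satisfying assignments: (0,0,1), (0,1,0), (0,1,1), (1,0,0), (1,1,0), (1,1,1)
Count: 6 out of 8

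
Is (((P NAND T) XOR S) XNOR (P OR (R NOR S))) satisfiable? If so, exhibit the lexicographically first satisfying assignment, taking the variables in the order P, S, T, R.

P=0, S=0, T=0, R=0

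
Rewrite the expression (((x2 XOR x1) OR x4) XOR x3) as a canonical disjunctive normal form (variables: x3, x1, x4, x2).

(NOT x3 AND NOT x1 AND NOT x4 AND x2) OR (NOT x3 AND NOT x1 AND x4 AND NOT x2) OR (NOT x3 AND NOT x1 AND x4 AND x2) OR (NOT x3 AND x1 AND NOT x4 AND NOT x2) OR (NOT x3 AND x1 AND x4 AND NOT x2) OR (NOT x3 AND x1 AND x4 AND x2) OR (x3 AND NOT x1 AND NOT x4 AND NOT x2) OR (x3 AND x1 AND NOT x4 AND x2)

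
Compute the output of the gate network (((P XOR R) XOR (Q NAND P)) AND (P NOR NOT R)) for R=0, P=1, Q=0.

Substituting: (((1 XOR 0) XOR (0 NAND 1)) AND (1 NOR NOT 0))
= 0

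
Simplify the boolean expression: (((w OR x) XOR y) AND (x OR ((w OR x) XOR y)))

By absorption (E AND (E OR v) = E):
= ((w OR x) XOR y)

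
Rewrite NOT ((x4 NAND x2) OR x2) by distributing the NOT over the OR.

NOT (x4 NAND x2) AND NOT x2
De Morgan's: NOT(OR of terms) = AND of negations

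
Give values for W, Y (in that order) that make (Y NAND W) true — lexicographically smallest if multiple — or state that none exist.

W=0, Y=0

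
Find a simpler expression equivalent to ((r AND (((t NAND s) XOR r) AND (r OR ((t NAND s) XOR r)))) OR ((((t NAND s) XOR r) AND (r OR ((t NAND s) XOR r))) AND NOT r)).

By distribution ((E AND v) OR (E AND NOT v) = E) then absorption (E AND (E OR v) = E):
= ((t NAND s) XOR r)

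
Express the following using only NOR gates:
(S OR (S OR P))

((S NOR ((S NOR P) NOR (S NOR P))) NOR (S NOR ((S NOR P) NOR (S NOR P))))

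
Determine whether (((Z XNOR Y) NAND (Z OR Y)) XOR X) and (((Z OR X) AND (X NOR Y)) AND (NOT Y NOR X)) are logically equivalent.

No. Counterexample: with Z=0, Y=0, X=0, Expression 1 = 1 but Expression 2 = 0.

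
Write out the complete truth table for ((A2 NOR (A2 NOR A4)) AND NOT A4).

A4 | A2 | Output
----------------
0 | 0 | 0
0 | 1 | 0
1 | 0 | 0
1 | 1 | 0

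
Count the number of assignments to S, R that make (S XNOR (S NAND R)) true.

Satisfying assignments: (1,0)
Count: 1 out of 4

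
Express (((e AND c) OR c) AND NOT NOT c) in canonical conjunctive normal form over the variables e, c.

(e OR c) AND (NOT e OR c)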